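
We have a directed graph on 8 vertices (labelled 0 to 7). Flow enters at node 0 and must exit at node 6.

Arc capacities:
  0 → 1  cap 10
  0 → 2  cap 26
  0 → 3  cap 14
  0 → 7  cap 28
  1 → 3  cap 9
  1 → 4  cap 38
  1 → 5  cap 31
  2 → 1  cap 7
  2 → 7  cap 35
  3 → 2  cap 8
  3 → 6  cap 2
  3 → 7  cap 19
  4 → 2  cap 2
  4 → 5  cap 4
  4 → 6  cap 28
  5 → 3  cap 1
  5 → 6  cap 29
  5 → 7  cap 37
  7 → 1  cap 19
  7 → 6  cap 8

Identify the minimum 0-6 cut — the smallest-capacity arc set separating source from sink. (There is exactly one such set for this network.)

augment #1: 0→3→6 push 2
augment #2: 0→7→6 push 8
augment #3: 0→1→4→6 push 10
augment #4: 0→2→1→4→6 push 7
augment #5: 0→7→1→4→6 push 11
augment #6: 0→7→1→5→6 push 8
max flow = 46; residual-reachable set from 0 gives S-side
cut edges (S→T): {(0,1), (2,1), (3,6), (7,1), (7,6)} total cap 46

Min-cut arcs: {(0,1), (2,1), (3,6), (7,1), (7,6)} (total capacity 46)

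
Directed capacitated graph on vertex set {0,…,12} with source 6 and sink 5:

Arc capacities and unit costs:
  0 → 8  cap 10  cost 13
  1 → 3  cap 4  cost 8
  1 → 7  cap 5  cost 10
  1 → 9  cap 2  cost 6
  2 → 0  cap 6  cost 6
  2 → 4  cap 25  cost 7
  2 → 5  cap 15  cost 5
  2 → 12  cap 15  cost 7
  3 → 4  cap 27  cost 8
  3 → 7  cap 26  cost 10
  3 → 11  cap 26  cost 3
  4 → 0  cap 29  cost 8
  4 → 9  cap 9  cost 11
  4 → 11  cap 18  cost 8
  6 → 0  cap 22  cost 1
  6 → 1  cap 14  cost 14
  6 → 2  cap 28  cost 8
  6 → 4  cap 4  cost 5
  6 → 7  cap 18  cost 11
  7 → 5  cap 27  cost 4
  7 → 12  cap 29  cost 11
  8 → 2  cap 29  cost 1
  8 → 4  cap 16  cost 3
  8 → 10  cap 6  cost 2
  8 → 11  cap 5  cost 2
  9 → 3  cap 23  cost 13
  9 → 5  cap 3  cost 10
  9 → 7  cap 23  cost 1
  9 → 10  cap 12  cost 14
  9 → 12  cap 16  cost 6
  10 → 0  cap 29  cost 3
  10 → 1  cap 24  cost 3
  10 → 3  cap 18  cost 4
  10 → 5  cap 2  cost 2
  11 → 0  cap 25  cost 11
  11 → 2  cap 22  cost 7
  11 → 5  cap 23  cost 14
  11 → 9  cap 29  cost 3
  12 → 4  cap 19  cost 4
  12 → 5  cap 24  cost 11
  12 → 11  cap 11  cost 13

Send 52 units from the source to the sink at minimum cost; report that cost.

shortest-cost path #1: 6→2→5 push 15 @ unit cost 13 (adds 195)
shortest-cost path #2: 6→7→5 push 18 @ unit cost 15 (adds 270)
shortest-cost path #3: 6→0→8→10→5 push 2 @ unit cost 18 (adds 36)
shortest-cost path #4: 6→4→9→7→5 push 4 @ unit cost 21 (adds 84)
shortest-cost path #5: 6→0→8→11→9→7→5 push 5 @ unit cost 24 (adds 120)
shortest-cost path #6: 6→2→12→5 push 8 @ unit cost 26 (adds 208)
total cost = 913

Minimum cost for 52 units: 913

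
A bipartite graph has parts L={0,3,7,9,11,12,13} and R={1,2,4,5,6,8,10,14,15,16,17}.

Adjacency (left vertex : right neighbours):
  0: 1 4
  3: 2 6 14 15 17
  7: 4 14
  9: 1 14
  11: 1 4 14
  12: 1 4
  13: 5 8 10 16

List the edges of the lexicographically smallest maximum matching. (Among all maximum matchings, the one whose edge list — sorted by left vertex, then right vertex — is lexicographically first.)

|M| = 5 (so the lex-smallest maximum matching has 5 edges)
process left vertices in ascending order; for each, take the smallest-labelled available neighbour that still permits 5 edges overall, or leave it unmatched if none does
lex-smallest matching: {0-1, 3-2, 7-4, 9-14, 13-5}

Lex-smallest maximum matching: {(0,1), (3,2), (7,4), (9,14), (13,5)}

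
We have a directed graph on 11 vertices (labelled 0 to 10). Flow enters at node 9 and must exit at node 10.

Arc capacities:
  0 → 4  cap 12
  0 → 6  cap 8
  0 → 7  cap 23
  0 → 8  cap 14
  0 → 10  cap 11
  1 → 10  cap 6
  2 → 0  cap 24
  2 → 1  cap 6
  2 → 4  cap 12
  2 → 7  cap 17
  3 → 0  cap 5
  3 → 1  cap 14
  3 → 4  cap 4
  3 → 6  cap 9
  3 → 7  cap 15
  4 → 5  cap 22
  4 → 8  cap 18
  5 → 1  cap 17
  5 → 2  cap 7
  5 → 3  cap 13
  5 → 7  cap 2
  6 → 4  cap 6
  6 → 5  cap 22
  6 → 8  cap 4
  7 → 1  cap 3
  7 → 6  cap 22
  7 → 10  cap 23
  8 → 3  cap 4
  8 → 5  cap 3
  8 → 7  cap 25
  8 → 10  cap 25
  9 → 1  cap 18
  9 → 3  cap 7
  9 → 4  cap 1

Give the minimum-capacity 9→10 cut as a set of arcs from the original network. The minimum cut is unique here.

Min-cut arcs: {(1,10), (9,3), (9,4)} (total capacity 14)

augment #1: 9→1→10 push 6
augment #2: 9→3→0→10 push 5
augment #3: 9→3→7→10 push 2
augment #4: 9→4→8→10 push 1
max flow = 14; residual-reachable set from 9 gives S-side
cut edges (S→T): {(1,10), (9,3), (9,4)} total cap 14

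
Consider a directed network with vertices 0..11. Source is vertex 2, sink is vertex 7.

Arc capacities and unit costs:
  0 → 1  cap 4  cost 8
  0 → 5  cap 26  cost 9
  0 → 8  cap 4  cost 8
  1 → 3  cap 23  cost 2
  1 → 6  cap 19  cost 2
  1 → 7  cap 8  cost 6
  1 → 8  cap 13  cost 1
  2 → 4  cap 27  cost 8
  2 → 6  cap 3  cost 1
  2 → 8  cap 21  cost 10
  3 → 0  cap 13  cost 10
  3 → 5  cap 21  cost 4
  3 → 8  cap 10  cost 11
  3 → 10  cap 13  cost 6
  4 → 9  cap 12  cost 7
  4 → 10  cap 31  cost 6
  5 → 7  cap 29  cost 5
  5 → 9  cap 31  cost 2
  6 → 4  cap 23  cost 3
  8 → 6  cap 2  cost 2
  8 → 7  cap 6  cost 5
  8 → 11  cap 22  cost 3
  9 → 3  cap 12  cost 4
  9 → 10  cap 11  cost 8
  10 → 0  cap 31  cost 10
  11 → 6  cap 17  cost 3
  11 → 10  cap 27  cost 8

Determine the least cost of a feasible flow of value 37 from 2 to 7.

Minimum cost for 37 units: 1143

shortest-cost path #1: 2→8→7 push 6 @ unit cost 15 (adds 90)
shortest-cost path #2: 2→6→4→9→3→5→7 push 3 @ unit cost 24 (adds 72)
shortest-cost path #3: 2→4→9→3→5→7 push 9 @ unit cost 28 (adds 252)
shortest-cost path #4: 2→4→10→0→1→7 push 4 @ unit cost 38 (adds 152)
shortest-cost path #5: 2→4→10→0→5→7 push 14 @ unit cost 38 (adds 532)
shortest-cost path #6: 2→8→11→10→0→5→7 push 1 @ unit cost 45 (adds 45)
total cost = 1143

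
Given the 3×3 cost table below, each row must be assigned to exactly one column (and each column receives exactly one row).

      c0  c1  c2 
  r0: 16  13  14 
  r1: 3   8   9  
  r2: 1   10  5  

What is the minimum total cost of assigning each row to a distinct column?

optimal assignment: row0→col1 (cost 13), row1→col0 (cost 3), row2→col2 (cost 5)
total = 13 + 3 + 5 = 21

Minimum assignment cost: 21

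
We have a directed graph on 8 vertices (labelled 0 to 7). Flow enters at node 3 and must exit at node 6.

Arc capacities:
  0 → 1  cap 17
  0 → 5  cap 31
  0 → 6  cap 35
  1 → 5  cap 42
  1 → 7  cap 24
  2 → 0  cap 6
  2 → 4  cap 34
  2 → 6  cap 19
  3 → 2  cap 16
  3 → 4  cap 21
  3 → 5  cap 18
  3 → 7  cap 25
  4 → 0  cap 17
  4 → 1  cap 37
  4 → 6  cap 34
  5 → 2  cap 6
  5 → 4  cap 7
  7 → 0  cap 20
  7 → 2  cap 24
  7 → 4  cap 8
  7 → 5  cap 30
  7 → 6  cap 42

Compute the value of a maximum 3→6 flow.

Maximum flow value: 75

augment #1: 3→2→6 bottleneck 16, total now 16
augment #2: 3→4→6 bottleneck 21, total now 37
augment #3: 3→7→6 bottleneck 25, total now 62
augment #4: 3→5→2→6 bottleneck 3, total now 65
augment #5: 3→5→4→6 bottleneck 7, total now 72
augment #6: 3→5→2→0→6 bottleneck 3, total now 75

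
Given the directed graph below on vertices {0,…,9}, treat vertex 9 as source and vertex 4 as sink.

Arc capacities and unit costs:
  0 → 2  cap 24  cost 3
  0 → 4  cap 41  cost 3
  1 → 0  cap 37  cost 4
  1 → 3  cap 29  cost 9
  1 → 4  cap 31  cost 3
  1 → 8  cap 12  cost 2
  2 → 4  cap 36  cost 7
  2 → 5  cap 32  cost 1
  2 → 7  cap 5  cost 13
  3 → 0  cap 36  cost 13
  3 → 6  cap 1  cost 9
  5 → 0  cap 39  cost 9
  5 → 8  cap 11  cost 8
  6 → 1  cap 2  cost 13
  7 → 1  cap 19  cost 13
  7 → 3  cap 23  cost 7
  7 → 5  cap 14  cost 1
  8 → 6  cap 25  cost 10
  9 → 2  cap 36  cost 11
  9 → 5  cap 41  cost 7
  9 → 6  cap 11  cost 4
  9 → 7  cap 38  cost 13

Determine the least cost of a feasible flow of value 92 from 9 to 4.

Minimum cost for 92 units: 1864

shortest-cost path #1: 9→2→4 push 36 @ unit cost 18 (adds 648)
shortest-cost path #2: 9→5→0→4 push 39 @ unit cost 19 (adds 741)
shortest-cost path #3: 9→6→1→4 push 2 @ unit cost 20 (adds 40)
shortest-cost path #4: 9→7→1→4 push 15 @ unit cost 29 (adds 435)
total cost = 1864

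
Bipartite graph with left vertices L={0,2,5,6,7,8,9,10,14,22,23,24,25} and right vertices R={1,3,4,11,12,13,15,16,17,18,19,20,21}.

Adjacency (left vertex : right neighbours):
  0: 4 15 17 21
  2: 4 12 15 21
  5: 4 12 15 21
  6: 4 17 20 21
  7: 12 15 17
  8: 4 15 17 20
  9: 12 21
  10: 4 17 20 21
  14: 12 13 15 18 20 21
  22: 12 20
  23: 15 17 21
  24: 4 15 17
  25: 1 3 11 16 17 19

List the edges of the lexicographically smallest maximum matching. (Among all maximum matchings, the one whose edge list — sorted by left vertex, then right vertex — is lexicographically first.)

Lex-smallest maximum matching: {(0,4), (2,12), (5,15), (6,17), (8,20), (9,21), (14,13), (25,1)}

|M| = 8 (so the lex-smallest maximum matching has 8 edges)
process left vertices in ascending order; for each, take the smallest-labelled available neighbour that still permits 8 edges overall, or leave it unmatched if none does
lex-smallest matching: {0-4, 2-12, 5-15, 6-17, 8-20, 9-21, 14-13, 25-1}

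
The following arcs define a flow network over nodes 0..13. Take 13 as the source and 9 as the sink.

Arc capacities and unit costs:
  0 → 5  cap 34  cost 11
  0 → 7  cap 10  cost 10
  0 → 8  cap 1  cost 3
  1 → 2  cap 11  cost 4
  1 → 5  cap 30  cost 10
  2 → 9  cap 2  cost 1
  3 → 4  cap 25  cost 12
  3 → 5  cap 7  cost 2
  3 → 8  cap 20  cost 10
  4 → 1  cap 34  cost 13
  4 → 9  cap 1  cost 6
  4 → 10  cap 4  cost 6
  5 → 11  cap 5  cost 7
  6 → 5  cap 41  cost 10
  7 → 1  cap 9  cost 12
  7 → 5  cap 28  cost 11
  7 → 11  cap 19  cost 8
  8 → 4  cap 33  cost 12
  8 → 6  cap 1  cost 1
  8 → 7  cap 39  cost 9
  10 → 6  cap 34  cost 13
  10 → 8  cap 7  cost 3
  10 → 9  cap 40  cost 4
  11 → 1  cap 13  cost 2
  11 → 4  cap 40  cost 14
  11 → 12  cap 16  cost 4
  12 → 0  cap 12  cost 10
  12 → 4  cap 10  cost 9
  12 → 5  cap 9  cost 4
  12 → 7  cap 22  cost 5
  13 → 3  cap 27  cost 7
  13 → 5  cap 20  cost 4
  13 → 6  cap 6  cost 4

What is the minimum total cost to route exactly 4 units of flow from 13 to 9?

shortest-cost path #1: 13→5→11→1→2→9 push 2 @ unit cost 18 (adds 36)
shortest-cost path #2: 13→3→4→9 push 1 @ unit cost 25 (adds 25)
shortest-cost path #3: 13→3→4→10→9 push 1 @ unit cost 29 (adds 29)
total cost = 90

Minimum cost for 4 units: 90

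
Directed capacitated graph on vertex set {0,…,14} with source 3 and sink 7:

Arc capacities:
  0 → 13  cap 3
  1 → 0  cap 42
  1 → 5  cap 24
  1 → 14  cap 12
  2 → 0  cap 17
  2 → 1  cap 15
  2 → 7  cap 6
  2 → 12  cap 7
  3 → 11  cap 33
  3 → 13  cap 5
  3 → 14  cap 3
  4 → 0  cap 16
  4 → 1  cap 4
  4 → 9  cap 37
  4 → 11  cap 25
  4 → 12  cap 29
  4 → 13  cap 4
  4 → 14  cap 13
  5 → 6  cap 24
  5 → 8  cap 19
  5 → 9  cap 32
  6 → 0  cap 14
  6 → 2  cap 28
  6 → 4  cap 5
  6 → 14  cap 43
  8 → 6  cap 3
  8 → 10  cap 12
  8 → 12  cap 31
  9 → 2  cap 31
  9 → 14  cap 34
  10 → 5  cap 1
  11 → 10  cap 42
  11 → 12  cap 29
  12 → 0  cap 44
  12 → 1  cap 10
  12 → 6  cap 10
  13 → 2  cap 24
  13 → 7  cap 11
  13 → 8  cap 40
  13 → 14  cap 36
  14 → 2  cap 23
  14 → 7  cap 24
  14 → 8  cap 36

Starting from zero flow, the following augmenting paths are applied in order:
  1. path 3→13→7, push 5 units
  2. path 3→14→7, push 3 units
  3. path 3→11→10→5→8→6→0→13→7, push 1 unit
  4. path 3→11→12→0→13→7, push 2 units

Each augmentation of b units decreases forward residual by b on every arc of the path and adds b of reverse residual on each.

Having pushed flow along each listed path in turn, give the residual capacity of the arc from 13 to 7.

after path 1 (3→13→7, push 5): res(13,7)=6
after path 2 (3→14→7, push 3): res(13,7)=6
after path 3 (3→11→10→5→8→6→0→13→7, push 1): res(13,7)=5
after path 4 (3→11→12→0→13→7, push 2): res(13,7)=3

Residual capacity of (13,7): 3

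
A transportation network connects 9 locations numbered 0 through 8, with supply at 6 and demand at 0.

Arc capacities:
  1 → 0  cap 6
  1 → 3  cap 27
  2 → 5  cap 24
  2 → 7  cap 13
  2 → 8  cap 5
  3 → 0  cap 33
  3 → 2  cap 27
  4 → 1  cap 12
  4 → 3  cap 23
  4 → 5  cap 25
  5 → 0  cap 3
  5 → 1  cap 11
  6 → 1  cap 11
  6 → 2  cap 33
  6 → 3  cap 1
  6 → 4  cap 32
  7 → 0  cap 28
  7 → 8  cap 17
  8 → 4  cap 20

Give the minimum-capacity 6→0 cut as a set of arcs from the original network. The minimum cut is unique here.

Min-cut arcs: {(1,0), (2,7), (3,0), (5,0)} (total capacity 55)

augment #1: 6→1→0 push 6
augment #2: 6→3→0 push 1
augment #3: 6→1→3→0 push 5
augment #4: 6→2→5→0 push 3
augment #5: 6→2→7→0 push 13
augment #6: 6→4→3→0 push 23
augment #7: 6→4→1→3→0 push 4
max flow = 55; residual-reachable set from 6 gives S-side
cut edges (S→T): {(1,0), (2,7), (3,0), (5,0)} total cap 55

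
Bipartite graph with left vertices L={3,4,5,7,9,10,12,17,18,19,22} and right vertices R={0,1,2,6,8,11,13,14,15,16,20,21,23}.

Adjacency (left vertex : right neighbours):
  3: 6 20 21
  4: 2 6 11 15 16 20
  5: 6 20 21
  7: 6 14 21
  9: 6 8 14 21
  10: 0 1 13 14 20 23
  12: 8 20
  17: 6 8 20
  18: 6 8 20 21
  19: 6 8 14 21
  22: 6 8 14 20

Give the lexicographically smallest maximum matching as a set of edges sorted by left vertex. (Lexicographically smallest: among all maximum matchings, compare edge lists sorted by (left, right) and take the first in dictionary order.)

|M| = 7 (so the lex-smallest maximum matching has 7 edges)
process left vertices in ascending order; for each, take the smallest-labelled available neighbour that still permits 7 edges overall, or leave it unmatched if none does
lex-smallest matching: {3-6, 4-2, 5-20, 7-14, 9-8, 10-0, 18-21}

Lex-smallest maximum matching: {(3,6), (4,2), (5,20), (7,14), (9,8), (10,0), (18,21)}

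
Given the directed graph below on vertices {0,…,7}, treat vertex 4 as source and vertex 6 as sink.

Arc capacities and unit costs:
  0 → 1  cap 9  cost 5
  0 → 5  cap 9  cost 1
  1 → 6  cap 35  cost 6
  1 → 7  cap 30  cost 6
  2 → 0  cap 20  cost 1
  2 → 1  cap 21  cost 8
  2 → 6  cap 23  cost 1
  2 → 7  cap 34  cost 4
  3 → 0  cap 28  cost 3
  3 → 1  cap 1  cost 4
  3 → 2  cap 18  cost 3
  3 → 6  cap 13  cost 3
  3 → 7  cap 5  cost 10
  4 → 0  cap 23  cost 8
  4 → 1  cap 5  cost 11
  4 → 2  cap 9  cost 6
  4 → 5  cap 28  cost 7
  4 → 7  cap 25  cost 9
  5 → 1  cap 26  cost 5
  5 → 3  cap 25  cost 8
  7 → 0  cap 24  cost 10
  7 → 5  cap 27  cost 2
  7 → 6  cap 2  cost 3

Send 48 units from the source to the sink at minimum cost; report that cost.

shortest-cost path #1: 4→2→6 push 9 @ unit cost 7 (adds 63)
shortest-cost path #2: 4→7→6 push 2 @ unit cost 12 (adds 24)
shortest-cost path #3: 4→1→6 push 5 @ unit cost 17 (adds 85)
shortest-cost path #4: 4→5→1→6 push 26 @ unit cost 18 (adds 468)
shortest-cost path #5: 4→5→3→6 push 2 @ unit cost 18 (adds 36)
shortest-cost path #6: 4→0→1→6 push 4 @ unit cost 19 (adds 76)
total cost = 752

Minimum cost for 48 units: 752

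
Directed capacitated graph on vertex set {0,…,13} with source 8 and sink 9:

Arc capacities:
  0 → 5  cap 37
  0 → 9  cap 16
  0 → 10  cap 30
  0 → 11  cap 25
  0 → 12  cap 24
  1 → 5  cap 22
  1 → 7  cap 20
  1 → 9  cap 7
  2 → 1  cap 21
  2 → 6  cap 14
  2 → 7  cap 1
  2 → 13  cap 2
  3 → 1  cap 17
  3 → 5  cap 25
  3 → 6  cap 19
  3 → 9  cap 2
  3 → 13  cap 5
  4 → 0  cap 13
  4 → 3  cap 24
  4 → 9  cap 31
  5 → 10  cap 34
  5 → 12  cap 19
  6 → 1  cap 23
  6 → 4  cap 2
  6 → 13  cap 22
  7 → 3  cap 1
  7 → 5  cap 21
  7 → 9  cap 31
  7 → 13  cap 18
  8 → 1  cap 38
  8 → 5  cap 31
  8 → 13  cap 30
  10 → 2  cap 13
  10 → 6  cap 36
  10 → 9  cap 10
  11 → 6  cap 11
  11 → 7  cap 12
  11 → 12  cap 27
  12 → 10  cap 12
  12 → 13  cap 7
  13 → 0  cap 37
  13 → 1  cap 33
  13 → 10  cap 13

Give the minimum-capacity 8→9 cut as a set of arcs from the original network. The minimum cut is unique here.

Min-cut arcs: {(0,9), (1,9), (6,4), (7,3), (7,9), (10,9)} (total capacity 67)

augment #1: 8→1→9 push 7
augment #2: 8→1→7→9 push 20
augment #3: 8→5→10→9 push 10
augment #4: 8→13→0→9 push 16
augment #5: 8→5→10→2→7→9 push 1
augment #6: 8→5→10→6→4→9 push 2
augment #7: 8→13→0→11→7→9 push 10
augment #8: 8→13→0→11→7→3→9 push 1
max flow = 67; residual-reachable set from 8 gives S-side
cut edges (S→T): {(0,9), (1,9), (6,4), (7,3), (7,9), (10,9)} total cap 67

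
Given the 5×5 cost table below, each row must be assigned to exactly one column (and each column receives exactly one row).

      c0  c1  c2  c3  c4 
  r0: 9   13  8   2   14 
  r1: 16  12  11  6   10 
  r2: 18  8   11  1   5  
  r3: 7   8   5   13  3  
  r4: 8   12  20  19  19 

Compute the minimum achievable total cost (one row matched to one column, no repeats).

one of 3 optimal assignments: row0→col2 (cost 8), row1→col1 (cost 12), row2→col3 (cost 1), row3→col4 (cost 3), row4→col0 (cost 8)
total = 8 + 12 + 1 + 3 + 8 = 32

Minimum assignment cost: 32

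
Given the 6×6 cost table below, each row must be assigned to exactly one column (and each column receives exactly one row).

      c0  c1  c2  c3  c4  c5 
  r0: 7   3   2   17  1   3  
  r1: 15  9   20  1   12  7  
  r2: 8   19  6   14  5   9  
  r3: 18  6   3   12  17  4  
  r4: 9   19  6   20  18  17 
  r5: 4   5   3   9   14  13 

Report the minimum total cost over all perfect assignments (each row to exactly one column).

optimal assignment: row0→col1 (cost 3), row1→col3 (cost 1), row2→col4 (cost 5), row3→col5 (cost 4), row4→col2 (cost 6), row5→col0 (cost 4)
total = 3 + 1 + 5 + 4 + 6 + 4 = 23

Minimum assignment cost: 23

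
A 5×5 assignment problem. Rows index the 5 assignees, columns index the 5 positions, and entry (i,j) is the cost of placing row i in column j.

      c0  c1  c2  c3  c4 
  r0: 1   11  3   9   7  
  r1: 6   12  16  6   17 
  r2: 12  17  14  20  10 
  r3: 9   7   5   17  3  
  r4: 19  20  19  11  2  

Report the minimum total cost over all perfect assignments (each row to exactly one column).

one of 2 optimal assignments: row0→col0 (cost 1), row1→col3 (cost 6), row2→col2 (cost 14), row3→col1 (cost 7), row4→col4 (cost 2)
total = 1 + 6 + 14 + 7 + 2 = 30

Minimum assignment cost: 30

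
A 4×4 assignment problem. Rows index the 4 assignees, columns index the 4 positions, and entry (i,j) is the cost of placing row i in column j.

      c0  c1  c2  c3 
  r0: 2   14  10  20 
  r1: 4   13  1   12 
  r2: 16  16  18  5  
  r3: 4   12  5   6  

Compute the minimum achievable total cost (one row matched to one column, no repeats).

optimal assignment: row0→col0 (cost 2), row1→col2 (cost 1), row2→col3 (cost 5), row3→col1 (cost 12)
total = 2 + 1 + 5 + 12 = 20

Minimum assignment cost: 20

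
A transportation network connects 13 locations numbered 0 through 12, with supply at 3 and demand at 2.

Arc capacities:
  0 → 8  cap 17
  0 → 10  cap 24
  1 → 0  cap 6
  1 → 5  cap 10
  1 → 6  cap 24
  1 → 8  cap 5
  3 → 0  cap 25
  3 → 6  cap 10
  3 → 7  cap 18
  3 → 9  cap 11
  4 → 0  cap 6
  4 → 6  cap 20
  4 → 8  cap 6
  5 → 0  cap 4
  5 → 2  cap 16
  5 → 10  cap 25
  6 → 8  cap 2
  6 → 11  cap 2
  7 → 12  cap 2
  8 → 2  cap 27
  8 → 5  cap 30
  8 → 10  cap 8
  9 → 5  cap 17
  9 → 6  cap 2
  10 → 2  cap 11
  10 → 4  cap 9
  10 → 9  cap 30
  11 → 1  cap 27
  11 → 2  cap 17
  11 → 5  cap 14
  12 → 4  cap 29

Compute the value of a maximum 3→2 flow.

augment #1: 3→0→8→2 bottleneck 17, total now 17
augment #2: 3→0→10→2 bottleneck 8, total now 25
augment #3: 3→6→8→2 bottleneck 2, total now 27
augment #4: 3→6→11→2 bottleneck 2, total now 29
augment #5: 3→9→5→2 bottleneck 11, total now 40
augment #6: 3→7→12→4→8→2 bottleneck 2, total now 42

Maximum flow value: 42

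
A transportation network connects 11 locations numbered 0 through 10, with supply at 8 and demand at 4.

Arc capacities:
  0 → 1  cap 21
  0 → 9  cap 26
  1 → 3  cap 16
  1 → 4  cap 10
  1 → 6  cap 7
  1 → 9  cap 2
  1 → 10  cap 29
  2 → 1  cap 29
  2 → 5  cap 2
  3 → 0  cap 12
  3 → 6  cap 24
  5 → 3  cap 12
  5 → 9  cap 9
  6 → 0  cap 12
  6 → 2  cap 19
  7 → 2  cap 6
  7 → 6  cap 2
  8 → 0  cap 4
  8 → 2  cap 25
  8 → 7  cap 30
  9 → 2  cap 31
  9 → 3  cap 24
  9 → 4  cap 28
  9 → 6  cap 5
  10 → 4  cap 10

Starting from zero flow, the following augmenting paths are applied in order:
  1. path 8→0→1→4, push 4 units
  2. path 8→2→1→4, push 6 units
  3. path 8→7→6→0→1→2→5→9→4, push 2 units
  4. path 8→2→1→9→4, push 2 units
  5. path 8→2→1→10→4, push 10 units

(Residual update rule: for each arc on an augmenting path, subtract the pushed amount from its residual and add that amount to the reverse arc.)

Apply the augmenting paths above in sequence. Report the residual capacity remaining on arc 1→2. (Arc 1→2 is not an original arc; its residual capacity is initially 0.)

Residual capacity of (1,2): 16

after path 1 (8→0→1→4, push 4): res(1,2)=0
after path 2 (8→2→1→4, push 6): res(1,2)=6
after path 3 (8→7→6→0→1→2→5→9→4, push 2): res(1,2)=4
after path 4 (8→2→1→9→4, push 2): res(1,2)=6
after path 5 (8→2→1→10→4, push 10): res(1,2)=16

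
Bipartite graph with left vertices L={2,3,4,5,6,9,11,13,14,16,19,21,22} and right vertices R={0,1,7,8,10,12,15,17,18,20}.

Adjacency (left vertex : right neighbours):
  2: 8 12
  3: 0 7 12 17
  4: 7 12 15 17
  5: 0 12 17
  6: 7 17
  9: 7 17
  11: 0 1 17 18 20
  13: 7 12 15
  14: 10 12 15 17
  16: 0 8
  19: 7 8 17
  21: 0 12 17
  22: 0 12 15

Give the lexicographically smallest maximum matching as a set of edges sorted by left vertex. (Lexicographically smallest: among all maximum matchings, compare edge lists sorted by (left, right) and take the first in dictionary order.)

|M| = 8 (so the lex-smallest maximum matching has 8 edges)
process left vertices in ascending order; for each, take the smallest-labelled available neighbour that still permits 8 edges overall, or leave it unmatched if none does
lex-smallest matching: {2-8, 3-0, 4-7, 5-12, 6-17, 11-1, 13-15, 14-10}

Lex-smallest maximum matching: {(2,8), (3,0), (4,7), (5,12), (6,17), (11,1), (13,15), (14,10)}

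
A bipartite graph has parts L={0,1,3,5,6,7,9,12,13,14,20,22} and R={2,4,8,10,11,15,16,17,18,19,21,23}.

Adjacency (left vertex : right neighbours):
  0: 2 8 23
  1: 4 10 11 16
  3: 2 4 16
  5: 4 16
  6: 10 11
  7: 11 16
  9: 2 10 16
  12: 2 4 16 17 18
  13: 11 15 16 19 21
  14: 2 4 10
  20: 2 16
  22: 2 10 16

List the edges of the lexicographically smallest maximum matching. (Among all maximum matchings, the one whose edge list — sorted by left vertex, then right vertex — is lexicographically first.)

|M| = 8 (so the lex-smallest maximum matching has 8 edges)
process left vertices in ascending order; for each, take the smallest-labelled available neighbour that still permits 8 edges overall, or leave it unmatched if none does
lex-smallest matching: {0-8, 1-4, 3-2, 5-16, 6-10, 7-11, 12-17, 13-15}

Lex-smallest maximum matching: {(0,8), (1,4), (3,2), (5,16), (6,10), (7,11), (12,17), (13,15)}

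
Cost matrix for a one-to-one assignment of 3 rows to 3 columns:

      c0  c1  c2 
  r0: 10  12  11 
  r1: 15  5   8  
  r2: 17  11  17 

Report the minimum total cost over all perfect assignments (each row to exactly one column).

Minimum assignment cost: 29

optimal assignment: row0→col0 (cost 10), row1→col2 (cost 8), row2→col1 (cost 11)
total = 10 + 8 + 11 = 29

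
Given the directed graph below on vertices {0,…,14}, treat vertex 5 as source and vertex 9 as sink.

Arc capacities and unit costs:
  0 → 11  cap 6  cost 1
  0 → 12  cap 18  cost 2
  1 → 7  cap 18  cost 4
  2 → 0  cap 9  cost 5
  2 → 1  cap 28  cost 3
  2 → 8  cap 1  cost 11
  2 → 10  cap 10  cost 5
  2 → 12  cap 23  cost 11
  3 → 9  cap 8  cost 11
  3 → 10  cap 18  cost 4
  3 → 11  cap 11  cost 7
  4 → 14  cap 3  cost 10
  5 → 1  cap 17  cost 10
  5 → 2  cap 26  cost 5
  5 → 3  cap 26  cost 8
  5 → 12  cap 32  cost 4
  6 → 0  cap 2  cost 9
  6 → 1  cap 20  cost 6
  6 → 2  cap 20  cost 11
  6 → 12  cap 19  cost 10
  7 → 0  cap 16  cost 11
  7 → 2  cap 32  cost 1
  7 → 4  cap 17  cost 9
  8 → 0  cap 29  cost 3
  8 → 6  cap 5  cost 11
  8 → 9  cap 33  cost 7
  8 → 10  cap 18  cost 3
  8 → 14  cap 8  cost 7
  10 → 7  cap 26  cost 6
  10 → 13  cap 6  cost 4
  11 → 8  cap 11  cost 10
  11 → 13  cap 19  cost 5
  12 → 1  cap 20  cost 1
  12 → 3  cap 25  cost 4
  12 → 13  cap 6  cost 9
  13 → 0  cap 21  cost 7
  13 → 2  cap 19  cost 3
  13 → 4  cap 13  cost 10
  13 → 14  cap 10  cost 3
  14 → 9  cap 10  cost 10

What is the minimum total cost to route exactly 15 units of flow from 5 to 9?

shortest-cost path #1: 5→3→9 push 8 @ unit cost 19 (adds 152)
shortest-cost path #2: 5→2→8→9 push 1 @ unit cost 23 (adds 23)
shortest-cost path #3: 5→12→13→14→9 push 6 @ unit cost 26 (adds 156)
total cost = 331

Minimum cost for 15 units: 331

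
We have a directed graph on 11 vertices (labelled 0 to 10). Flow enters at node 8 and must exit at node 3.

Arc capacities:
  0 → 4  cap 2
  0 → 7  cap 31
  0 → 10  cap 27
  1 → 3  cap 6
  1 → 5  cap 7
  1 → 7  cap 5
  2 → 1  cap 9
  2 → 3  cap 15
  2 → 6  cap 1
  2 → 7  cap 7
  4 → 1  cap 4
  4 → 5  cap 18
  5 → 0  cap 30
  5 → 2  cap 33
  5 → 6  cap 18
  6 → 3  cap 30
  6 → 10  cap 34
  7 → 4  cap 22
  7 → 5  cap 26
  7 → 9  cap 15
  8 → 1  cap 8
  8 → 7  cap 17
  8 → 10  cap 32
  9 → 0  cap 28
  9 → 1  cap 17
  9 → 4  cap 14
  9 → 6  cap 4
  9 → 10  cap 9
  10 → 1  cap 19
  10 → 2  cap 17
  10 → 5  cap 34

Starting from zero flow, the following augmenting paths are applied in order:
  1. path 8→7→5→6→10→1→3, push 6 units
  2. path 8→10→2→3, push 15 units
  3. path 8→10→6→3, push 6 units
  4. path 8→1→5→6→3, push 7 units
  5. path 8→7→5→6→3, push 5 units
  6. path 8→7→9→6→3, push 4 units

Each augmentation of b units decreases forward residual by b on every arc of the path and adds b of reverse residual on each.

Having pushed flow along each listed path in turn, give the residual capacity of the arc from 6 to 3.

after path 1 (8→7→5→6→10→1→3, push 6): res(6,3)=30
after path 2 (8→10→2→3, push 15): res(6,3)=30
after path 3 (8→10→6→3, push 6): res(6,3)=24
after path 4 (8→1→5→6→3, push 7): res(6,3)=17
after path 5 (8→7→5→6→3, push 5): res(6,3)=12
after path 6 (8→7→9→6→3, push 4): res(6,3)=8

Residual capacity of (6,3): 8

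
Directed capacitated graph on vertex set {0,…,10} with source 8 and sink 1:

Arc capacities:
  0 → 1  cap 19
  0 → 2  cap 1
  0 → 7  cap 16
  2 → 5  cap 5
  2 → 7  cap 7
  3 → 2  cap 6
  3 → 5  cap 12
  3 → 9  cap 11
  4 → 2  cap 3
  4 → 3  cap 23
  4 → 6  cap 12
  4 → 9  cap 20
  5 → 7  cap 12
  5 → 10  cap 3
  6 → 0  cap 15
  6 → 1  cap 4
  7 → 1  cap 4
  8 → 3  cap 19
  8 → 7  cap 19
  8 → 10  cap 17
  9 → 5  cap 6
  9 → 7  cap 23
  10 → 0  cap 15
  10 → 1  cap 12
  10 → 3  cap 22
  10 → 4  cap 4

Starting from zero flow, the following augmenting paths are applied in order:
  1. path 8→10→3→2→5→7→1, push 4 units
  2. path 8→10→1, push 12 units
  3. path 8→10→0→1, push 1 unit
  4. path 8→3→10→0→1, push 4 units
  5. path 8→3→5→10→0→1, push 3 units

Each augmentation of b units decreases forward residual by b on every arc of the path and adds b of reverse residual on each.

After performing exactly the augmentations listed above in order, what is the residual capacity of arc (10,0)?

after path 1 (8→10→3→2→5→7→1, push 4): res(10,0)=15
after path 2 (8→10→1, push 12): res(10,0)=15
after path 3 (8→10→0→1, push 1): res(10,0)=14
after path 4 (8→3→10→0→1, push 4): res(10,0)=10
after path 5 (8→3→5→10→0→1, push 3): res(10,0)=7

Residual capacity of (10,0): 7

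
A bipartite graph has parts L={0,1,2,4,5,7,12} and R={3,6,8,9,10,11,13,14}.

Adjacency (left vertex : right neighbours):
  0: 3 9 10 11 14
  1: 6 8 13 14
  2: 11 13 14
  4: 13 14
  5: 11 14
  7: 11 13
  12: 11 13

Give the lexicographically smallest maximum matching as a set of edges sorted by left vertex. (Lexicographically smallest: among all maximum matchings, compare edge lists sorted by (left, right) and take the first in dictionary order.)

Lex-smallest maximum matching: {(0,3), (1,6), (2,11), (4,13), (5,14)}

|M| = 5 (so the lex-smallest maximum matching has 5 edges)
process left vertices in ascending order; for each, take the smallest-labelled available neighbour that still permits 5 edges overall, or leave it unmatched if none does
lex-smallest matching: {0-3, 1-6, 2-11, 4-13, 5-14}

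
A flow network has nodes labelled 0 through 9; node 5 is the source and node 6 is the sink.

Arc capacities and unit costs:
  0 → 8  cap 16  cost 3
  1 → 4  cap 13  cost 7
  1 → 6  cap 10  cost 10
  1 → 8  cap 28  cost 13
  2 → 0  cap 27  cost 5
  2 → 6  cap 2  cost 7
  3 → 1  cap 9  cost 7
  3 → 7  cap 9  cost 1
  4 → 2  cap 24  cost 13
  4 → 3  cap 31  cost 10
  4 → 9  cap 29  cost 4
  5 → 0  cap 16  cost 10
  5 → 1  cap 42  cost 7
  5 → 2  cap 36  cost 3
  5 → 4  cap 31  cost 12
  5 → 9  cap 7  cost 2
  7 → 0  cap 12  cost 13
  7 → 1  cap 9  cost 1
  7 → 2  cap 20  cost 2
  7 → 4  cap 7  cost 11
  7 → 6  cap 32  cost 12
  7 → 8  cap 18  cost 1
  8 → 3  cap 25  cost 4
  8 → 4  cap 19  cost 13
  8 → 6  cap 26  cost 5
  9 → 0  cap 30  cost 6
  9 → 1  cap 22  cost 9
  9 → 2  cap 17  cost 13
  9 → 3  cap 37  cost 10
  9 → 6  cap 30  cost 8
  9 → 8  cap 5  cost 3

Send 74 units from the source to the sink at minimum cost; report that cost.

Minimum cost for 74 units: 1526

shortest-cost path #1: 5→9→6 push 7 @ unit cost 10 (adds 70)
shortest-cost path #2: 5→2→6 push 2 @ unit cost 10 (adds 20)
shortest-cost path #3: 5→2→0→8→6 push 16 @ unit cost 16 (adds 256)
shortest-cost path #4: 5→1→6 push 10 @ unit cost 17 (adds 170)
shortest-cost path #5: 5→4→9→6 push 23 @ unit cost 24 (adds 552)
shortest-cost path #6: 5→4→9→8→6 push 5 @ unit cost 24 (adds 120)
shortest-cost path #7: 5→1→8→6 push 5 @ unit cost 25 (adds 125)
shortest-cost path #8: 5→4→3→7→6 push 3 @ unit cost 35 (adds 105)
shortest-cost path #9: 5→1→8→9→4→3→7→6 push 3 @ unit cost 36 (adds 108)
total cost = 1526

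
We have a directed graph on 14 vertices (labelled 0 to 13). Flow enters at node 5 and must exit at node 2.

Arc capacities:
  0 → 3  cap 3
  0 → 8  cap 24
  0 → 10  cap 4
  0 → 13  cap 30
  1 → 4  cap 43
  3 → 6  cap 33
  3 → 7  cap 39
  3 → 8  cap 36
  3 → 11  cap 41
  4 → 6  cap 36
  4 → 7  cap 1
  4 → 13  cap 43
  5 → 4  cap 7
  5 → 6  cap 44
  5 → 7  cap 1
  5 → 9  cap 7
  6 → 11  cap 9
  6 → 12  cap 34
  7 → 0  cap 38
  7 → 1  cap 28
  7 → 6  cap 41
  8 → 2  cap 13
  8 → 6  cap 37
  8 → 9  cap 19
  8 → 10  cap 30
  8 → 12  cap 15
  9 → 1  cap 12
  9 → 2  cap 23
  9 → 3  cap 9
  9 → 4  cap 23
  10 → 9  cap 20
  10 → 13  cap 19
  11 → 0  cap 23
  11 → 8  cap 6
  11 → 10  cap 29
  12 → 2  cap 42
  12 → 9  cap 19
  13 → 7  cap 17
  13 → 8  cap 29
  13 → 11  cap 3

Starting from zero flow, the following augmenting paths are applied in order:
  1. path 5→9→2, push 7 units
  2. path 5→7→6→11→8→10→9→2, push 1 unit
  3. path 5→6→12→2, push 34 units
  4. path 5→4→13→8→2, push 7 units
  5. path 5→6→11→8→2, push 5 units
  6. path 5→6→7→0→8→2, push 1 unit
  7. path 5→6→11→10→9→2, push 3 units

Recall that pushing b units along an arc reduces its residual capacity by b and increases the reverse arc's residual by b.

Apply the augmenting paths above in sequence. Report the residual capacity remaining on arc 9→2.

Residual capacity of (9,2): 12

after path 1 (5→9→2, push 7): res(9,2)=16
after path 2 (5→7→6→11→8→10→9→2, push 1): res(9,2)=15
after path 3 (5→6→12→2, push 34): res(9,2)=15
after path 4 (5→4→13→8→2, push 7): res(9,2)=15
after path 5 (5→6→11→8→2, push 5): res(9,2)=15
after path 6 (5→6→7→0→8→2, push 1): res(9,2)=15
after path 7 (5→6→11→10→9→2, push 3): res(9,2)=12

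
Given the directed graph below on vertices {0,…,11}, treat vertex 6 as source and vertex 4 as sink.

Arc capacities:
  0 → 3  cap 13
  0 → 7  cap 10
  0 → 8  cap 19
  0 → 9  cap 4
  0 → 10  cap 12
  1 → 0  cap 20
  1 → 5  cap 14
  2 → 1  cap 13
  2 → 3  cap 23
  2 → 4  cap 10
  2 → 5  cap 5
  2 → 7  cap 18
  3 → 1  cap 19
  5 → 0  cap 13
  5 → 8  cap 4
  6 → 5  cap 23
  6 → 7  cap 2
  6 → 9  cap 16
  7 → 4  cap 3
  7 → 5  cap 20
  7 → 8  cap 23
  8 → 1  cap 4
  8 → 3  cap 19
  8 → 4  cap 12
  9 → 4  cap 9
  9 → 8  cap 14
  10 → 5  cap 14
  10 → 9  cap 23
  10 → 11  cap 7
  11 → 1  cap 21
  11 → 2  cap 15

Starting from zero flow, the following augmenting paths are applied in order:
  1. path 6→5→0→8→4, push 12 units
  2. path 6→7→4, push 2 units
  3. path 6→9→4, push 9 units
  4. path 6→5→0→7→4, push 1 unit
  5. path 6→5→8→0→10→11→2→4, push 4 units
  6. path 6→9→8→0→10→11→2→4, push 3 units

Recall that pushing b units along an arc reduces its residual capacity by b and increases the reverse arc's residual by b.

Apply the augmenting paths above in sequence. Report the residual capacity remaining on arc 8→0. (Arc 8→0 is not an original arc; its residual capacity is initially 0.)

after path 1 (6→5→0→8→4, push 12): res(8,0)=12
after path 2 (6→7→4, push 2): res(8,0)=12
after path 3 (6→9→4, push 9): res(8,0)=12
after path 4 (6→5→0→7→4, push 1): res(8,0)=12
after path 5 (6→5→8→0→10→11→2→4, push 4): res(8,0)=8
after path 6 (6→9→8→0→10→11→2→4, push 3): res(8,0)=5

Residual capacity of (8,0): 5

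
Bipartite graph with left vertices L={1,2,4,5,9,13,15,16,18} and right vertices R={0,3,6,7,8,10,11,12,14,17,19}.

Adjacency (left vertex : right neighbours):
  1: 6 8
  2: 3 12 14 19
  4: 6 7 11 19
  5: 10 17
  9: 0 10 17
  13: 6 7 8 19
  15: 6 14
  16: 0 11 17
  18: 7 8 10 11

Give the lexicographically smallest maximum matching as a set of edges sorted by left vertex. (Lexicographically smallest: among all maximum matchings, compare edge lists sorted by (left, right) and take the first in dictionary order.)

Lex-smallest maximum matching: {(1,6), (2,3), (4,7), (5,10), (9,0), (13,8), (15,14), (16,17), (18,11)}

|M| = 9 (so the lex-smallest maximum matching has 9 edges)
process left vertices in ascending order; for each, take the smallest-labelled available neighbour that still permits 9 edges overall, or leave it unmatched if none does
lex-smallest matching: {1-6, 2-3, 4-7, 5-10, 9-0, 13-8, 15-14, 16-17, 18-11}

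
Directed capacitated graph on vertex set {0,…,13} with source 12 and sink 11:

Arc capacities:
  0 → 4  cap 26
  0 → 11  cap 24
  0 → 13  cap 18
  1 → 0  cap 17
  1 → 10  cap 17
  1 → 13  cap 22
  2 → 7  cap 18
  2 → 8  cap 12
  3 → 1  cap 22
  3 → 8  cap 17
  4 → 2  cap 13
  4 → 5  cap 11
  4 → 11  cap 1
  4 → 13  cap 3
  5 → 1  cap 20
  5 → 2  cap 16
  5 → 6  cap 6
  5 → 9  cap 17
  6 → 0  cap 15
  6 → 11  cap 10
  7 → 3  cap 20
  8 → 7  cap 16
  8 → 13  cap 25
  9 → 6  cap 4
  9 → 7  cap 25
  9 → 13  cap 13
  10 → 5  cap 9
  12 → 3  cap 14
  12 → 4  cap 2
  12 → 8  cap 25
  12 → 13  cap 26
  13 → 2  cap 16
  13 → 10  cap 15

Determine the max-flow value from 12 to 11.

Maximum flow value: 28

augment #1: 12→4→11 bottleneck 1, total now 1
augment #2: 12→3→1→0→11 bottleneck 14, total now 15
augment #3: 12→4→5→6→11 bottleneck 1, total now 16
augment #4: 12→13→10→5→6→11 bottleneck 5, total now 21
augment #5: 12→8→7→3→1→0→11 bottleneck 3, total now 24
augment #6: 12→13→10→5→9→6→11 bottleneck 4, total now 28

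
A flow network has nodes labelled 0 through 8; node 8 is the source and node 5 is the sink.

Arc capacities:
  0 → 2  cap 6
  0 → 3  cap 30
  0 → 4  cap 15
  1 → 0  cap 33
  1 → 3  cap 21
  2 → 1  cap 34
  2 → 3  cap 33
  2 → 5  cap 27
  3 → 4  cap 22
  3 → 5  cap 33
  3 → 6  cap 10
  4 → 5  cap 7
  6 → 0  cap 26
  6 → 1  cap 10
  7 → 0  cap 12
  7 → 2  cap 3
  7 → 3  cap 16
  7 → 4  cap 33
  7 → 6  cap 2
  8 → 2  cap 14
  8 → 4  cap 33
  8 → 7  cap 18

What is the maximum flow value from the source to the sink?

Maximum flow value: 39

augment #1: 8→2→5 bottleneck 14, total now 14
augment #2: 8→4→5 bottleneck 7, total now 21
augment #3: 8→7→2→5 bottleneck 3, total now 24
augment #4: 8→7→3→5 bottleneck 15, total now 39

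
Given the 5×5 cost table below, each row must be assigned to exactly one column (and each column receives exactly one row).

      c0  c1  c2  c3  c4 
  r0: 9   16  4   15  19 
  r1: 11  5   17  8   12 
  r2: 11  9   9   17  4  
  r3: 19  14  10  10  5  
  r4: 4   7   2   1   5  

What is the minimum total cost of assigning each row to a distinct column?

Minimum assignment cost: 26

optimal assignment: row0→col2 (cost 4), row1→col1 (cost 5), row2→col0 (cost 11), row3→col4 (cost 5), row4→col3 (cost 1)
total = 4 + 5 + 11 + 5 + 1 = 26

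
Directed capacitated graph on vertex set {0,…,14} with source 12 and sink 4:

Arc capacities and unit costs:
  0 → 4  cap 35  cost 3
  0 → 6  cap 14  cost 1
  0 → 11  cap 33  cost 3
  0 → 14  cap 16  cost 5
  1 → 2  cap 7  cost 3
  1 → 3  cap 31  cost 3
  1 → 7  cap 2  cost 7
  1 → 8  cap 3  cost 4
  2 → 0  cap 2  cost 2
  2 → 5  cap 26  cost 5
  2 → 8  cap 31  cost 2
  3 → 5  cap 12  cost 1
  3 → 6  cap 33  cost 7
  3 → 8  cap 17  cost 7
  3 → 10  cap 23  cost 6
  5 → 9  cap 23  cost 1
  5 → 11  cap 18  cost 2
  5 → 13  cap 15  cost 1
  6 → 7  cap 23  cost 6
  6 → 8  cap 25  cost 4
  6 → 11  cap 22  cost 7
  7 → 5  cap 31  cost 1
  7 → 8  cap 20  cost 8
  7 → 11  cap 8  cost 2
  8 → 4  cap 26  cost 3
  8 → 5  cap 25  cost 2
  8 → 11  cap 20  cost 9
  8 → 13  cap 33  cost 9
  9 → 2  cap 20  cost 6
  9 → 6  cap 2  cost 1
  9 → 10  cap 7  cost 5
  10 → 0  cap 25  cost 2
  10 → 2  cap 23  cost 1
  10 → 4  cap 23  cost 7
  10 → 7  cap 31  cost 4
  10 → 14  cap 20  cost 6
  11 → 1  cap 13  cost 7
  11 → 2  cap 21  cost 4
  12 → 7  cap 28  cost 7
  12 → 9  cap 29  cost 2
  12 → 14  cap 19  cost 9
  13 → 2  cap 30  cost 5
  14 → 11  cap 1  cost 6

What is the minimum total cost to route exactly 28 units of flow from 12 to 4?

shortest-cost path #1: 12→9→6→8→4 push 2 @ unit cost 10 (adds 20)
shortest-cost path #2: 12→9→10→0→4 push 7 @ unit cost 12 (adds 84)
shortest-cost path #3: 12→9→2→8→4 push 19 @ unit cost 13 (adds 247)
total cost = 351

Minimum cost for 28 units: 351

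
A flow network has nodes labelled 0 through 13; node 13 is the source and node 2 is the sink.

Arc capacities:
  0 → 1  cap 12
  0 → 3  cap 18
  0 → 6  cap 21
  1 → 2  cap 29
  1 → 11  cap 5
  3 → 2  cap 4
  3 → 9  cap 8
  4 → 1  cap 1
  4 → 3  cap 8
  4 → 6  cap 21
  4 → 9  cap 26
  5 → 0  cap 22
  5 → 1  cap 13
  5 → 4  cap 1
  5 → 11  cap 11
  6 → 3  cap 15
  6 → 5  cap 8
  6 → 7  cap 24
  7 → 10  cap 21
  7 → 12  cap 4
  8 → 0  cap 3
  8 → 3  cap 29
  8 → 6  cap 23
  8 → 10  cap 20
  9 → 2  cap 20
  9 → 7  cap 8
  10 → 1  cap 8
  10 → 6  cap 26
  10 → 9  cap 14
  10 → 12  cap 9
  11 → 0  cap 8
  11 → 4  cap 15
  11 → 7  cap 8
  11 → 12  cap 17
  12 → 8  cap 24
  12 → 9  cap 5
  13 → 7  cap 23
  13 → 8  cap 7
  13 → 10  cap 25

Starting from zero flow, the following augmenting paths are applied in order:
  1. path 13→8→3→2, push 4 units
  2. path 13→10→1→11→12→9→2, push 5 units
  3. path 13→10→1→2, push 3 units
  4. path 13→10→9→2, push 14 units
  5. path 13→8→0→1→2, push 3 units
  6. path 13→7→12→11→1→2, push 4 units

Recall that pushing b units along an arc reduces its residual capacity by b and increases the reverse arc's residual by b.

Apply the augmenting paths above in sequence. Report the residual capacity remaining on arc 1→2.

after path 1 (13→8→3→2, push 4): res(1,2)=29
after path 2 (13→10→1→11→12→9→2, push 5): res(1,2)=29
after path 3 (13→10→1→2, push 3): res(1,2)=26
after path 4 (13→10→9→2, push 14): res(1,2)=26
after path 5 (13→8→0→1→2, push 3): res(1,2)=23
after path 6 (13→7→12→11→1→2, push 4): res(1,2)=19

Residual capacity of (1,2): 19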